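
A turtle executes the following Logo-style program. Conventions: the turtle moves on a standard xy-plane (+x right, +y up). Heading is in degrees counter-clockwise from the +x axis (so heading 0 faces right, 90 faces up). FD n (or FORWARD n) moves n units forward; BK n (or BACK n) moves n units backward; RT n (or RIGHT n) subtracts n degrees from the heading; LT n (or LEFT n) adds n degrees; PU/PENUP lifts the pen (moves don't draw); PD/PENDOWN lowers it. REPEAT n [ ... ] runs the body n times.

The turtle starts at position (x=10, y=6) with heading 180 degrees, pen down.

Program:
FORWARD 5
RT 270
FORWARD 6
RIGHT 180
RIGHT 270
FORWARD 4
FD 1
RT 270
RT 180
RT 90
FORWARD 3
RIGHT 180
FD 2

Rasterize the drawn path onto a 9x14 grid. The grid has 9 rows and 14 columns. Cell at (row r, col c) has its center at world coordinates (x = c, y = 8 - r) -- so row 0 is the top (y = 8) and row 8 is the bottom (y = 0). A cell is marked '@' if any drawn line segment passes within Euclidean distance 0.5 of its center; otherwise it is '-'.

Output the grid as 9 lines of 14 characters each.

Answer: --------------
--------------
-----@@@@@@---
-----@--------
-----@--------
-----@--------
-----@--------
-----@--------
@@@@@@--------

Derivation:
Segment 0: (10,6) -> (5,6)
Segment 1: (5,6) -> (5,0)
Segment 2: (5,0) -> (1,-0)
Segment 3: (1,-0) -> (0,-0)
Segment 4: (0,-0) -> (3,0)
Segment 5: (3,0) -> (1,-0)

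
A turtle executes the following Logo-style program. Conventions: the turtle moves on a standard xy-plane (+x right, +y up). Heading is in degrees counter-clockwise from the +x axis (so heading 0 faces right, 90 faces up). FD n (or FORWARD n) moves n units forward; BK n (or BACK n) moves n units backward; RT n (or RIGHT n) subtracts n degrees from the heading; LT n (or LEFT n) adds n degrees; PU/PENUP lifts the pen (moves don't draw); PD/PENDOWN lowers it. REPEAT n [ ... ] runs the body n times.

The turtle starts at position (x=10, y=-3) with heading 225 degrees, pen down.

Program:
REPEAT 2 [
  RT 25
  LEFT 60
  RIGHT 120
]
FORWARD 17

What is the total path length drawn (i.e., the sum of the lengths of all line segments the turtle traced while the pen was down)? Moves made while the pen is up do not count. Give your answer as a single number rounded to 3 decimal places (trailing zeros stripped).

Answer: 17

Derivation:
Executing turtle program step by step:
Start: pos=(10,-3), heading=225, pen down
REPEAT 2 [
  -- iteration 1/2 --
  RT 25: heading 225 -> 200
  LT 60: heading 200 -> 260
  RT 120: heading 260 -> 140
  -- iteration 2/2 --
  RT 25: heading 140 -> 115
  LT 60: heading 115 -> 175
  RT 120: heading 175 -> 55
]
FD 17: (10,-3) -> (19.751,10.926) [heading=55, draw]
Final: pos=(19.751,10.926), heading=55, 1 segment(s) drawn

Segment lengths:
  seg 1: (10,-3) -> (19.751,10.926), length = 17
Total = 17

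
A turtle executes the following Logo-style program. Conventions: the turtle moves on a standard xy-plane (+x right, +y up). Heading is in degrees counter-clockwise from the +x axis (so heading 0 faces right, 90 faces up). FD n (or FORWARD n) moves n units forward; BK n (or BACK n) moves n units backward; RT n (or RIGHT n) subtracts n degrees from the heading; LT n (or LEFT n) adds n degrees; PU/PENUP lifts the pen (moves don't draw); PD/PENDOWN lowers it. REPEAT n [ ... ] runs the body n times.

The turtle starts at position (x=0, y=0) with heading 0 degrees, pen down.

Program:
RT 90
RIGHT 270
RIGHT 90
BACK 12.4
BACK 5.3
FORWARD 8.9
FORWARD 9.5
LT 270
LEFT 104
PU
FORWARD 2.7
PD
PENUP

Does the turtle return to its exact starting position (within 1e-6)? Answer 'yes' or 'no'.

Answer: no

Derivation:
Executing turtle program step by step:
Start: pos=(0,0), heading=0, pen down
RT 90: heading 0 -> 270
RT 270: heading 270 -> 0
RT 90: heading 0 -> 270
BK 12.4: (0,0) -> (0,12.4) [heading=270, draw]
BK 5.3: (0,12.4) -> (0,17.7) [heading=270, draw]
FD 8.9: (0,17.7) -> (0,8.8) [heading=270, draw]
FD 9.5: (0,8.8) -> (0,-0.7) [heading=270, draw]
LT 270: heading 270 -> 180
LT 104: heading 180 -> 284
PU: pen up
FD 2.7: (0,-0.7) -> (0.653,-3.32) [heading=284, move]
PD: pen down
PU: pen up
Final: pos=(0.653,-3.32), heading=284, 4 segment(s) drawn

Start position: (0, 0)
Final position: (0.653, -3.32)
Distance = 3.383; >= 1e-6 -> NOT closed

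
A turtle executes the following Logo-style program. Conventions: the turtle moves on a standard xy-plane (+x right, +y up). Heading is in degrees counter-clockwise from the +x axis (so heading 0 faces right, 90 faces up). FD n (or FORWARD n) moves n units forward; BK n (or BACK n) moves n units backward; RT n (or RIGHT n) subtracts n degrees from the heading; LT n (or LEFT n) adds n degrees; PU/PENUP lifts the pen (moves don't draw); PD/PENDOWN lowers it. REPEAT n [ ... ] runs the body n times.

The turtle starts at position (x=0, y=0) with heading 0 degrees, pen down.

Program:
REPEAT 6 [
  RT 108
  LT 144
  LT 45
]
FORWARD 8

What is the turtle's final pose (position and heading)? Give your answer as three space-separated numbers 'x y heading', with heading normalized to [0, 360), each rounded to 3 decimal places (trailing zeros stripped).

Executing turtle program step by step:
Start: pos=(0,0), heading=0, pen down
REPEAT 6 [
  -- iteration 1/6 --
  RT 108: heading 0 -> 252
  LT 144: heading 252 -> 36
  LT 45: heading 36 -> 81
  -- iteration 2/6 --
  RT 108: heading 81 -> 333
  LT 144: heading 333 -> 117
  LT 45: heading 117 -> 162
  -- iteration 3/6 --
  RT 108: heading 162 -> 54
  LT 144: heading 54 -> 198
  LT 45: heading 198 -> 243
  -- iteration 4/6 --
  RT 108: heading 243 -> 135
  LT 144: heading 135 -> 279
  LT 45: heading 279 -> 324
  -- iteration 5/6 --
  RT 108: heading 324 -> 216
  LT 144: heading 216 -> 0
  LT 45: heading 0 -> 45
  -- iteration 6/6 --
  RT 108: heading 45 -> 297
  LT 144: heading 297 -> 81
  LT 45: heading 81 -> 126
]
FD 8: (0,0) -> (-4.702,6.472) [heading=126, draw]
Final: pos=(-4.702,6.472), heading=126, 1 segment(s) drawn

Answer: -4.702 6.472 126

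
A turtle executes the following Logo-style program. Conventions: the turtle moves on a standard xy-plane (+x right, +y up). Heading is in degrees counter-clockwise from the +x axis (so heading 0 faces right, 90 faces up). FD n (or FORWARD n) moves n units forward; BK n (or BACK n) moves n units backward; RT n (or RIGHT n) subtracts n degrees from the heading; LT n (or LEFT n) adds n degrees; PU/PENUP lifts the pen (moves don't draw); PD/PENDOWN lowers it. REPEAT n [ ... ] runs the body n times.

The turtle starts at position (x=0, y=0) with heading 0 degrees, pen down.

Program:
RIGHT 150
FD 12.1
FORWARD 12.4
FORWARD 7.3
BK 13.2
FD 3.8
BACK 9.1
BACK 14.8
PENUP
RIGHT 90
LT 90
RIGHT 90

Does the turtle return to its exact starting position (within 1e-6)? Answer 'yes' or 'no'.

Answer: no

Derivation:
Executing turtle program step by step:
Start: pos=(0,0), heading=0, pen down
RT 150: heading 0 -> 210
FD 12.1: (0,0) -> (-10.479,-6.05) [heading=210, draw]
FD 12.4: (-10.479,-6.05) -> (-21.218,-12.25) [heading=210, draw]
FD 7.3: (-21.218,-12.25) -> (-27.54,-15.9) [heading=210, draw]
BK 13.2: (-27.54,-15.9) -> (-16.108,-9.3) [heading=210, draw]
FD 3.8: (-16.108,-9.3) -> (-19.399,-11.2) [heading=210, draw]
BK 9.1: (-19.399,-11.2) -> (-11.518,-6.65) [heading=210, draw]
BK 14.8: (-11.518,-6.65) -> (1.299,0.75) [heading=210, draw]
PU: pen up
RT 90: heading 210 -> 120
LT 90: heading 120 -> 210
RT 90: heading 210 -> 120
Final: pos=(1.299,0.75), heading=120, 7 segment(s) drawn

Start position: (0, 0)
Final position: (1.299, 0.75)
Distance = 1.5; >= 1e-6 -> NOT closed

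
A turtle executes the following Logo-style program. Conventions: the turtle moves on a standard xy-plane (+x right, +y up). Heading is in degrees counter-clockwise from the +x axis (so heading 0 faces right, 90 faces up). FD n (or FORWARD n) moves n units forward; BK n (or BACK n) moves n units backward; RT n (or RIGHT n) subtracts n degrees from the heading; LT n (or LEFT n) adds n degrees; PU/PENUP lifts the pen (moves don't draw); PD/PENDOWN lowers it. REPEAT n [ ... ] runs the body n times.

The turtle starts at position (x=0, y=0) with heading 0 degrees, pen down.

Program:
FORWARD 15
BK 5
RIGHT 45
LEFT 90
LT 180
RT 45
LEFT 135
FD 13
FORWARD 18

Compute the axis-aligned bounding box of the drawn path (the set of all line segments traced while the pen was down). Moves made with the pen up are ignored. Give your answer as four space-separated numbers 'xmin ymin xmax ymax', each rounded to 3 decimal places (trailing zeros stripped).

Answer: 0 -21.92 31.92 0

Derivation:
Executing turtle program step by step:
Start: pos=(0,0), heading=0, pen down
FD 15: (0,0) -> (15,0) [heading=0, draw]
BK 5: (15,0) -> (10,0) [heading=0, draw]
RT 45: heading 0 -> 315
LT 90: heading 315 -> 45
LT 180: heading 45 -> 225
RT 45: heading 225 -> 180
LT 135: heading 180 -> 315
FD 13: (10,0) -> (19.192,-9.192) [heading=315, draw]
FD 18: (19.192,-9.192) -> (31.92,-21.92) [heading=315, draw]
Final: pos=(31.92,-21.92), heading=315, 4 segment(s) drawn

Segment endpoints: x in {0, 10, 15, 19.192, 31.92}, y in {-21.92, -9.192, 0}
xmin=0, ymin=-21.92, xmax=31.92, ymax=0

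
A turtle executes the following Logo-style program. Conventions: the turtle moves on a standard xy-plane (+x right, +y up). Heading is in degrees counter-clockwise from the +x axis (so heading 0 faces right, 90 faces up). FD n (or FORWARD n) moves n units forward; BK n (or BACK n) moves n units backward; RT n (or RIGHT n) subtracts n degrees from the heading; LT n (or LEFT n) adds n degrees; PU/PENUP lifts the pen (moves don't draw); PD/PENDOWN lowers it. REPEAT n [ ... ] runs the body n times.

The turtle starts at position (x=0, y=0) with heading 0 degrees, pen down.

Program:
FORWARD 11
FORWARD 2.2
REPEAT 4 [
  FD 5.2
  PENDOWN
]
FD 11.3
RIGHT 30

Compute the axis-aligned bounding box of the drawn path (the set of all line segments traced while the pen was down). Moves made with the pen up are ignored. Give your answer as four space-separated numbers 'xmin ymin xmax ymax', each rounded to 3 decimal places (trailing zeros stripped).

Answer: 0 0 45.3 0

Derivation:
Executing turtle program step by step:
Start: pos=(0,0), heading=0, pen down
FD 11: (0,0) -> (11,0) [heading=0, draw]
FD 2.2: (11,0) -> (13.2,0) [heading=0, draw]
REPEAT 4 [
  -- iteration 1/4 --
  FD 5.2: (13.2,0) -> (18.4,0) [heading=0, draw]
  PD: pen down
  -- iteration 2/4 --
  FD 5.2: (18.4,0) -> (23.6,0) [heading=0, draw]
  PD: pen down
  -- iteration 3/4 --
  FD 5.2: (23.6,0) -> (28.8,0) [heading=0, draw]
  PD: pen down
  -- iteration 4/4 --
  FD 5.2: (28.8,0) -> (34,0) [heading=0, draw]
  PD: pen down
]
FD 11.3: (34,0) -> (45.3,0) [heading=0, draw]
RT 30: heading 0 -> 330
Final: pos=(45.3,0), heading=330, 7 segment(s) drawn

Segment endpoints: x in {0, 11, 13.2, 18.4, 23.6, 28.8, 34, 45.3}, y in {0}
xmin=0, ymin=0, xmax=45.3, ymax=0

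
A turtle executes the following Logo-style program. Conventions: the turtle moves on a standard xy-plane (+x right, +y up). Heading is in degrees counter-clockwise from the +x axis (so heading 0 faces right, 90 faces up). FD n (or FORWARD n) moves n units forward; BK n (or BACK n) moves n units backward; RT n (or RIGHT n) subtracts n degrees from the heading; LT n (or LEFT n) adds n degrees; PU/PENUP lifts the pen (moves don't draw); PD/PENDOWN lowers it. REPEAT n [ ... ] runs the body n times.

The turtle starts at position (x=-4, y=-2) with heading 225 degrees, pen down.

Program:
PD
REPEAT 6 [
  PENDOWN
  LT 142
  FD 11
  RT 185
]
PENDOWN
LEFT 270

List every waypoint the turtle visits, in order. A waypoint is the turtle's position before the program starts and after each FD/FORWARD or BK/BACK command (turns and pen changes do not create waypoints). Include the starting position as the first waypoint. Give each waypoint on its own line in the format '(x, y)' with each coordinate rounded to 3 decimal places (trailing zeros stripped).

Answer: (-4, -2)
(6.918, -0.659)
(15.817, -7.125)
(17.916, -17.923)
(12.087, -27.252)
(1.462, -30.099)
(-8.251, -24.934)

Derivation:
Executing turtle program step by step:
Start: pos=(-4,-2), heading=225, pen down
PD: pen down
REPEAT 6 [
  -- iteration 1/6 --
  PD: pen down
  LT 142: heading 225 -> 7
  FD 11: (-4,-2) -> (6.918,-0.659) [heading=7, draw]
  RT 185: heading 7 -> 182
  -- iteration 2/6 --
  PD: pen down
  LT 142: heading 182 -> 324
  FD 11: (6.918,-0.659) -> (15.817,-7.125) [heading=324, draw]
  RT 185: heading 324 -> 139
  -- iteration 3/6 --
  PD: pen down
  LT 142: heading 139 -> 281
  FD 11: (15.817,-7.125) -> (17.916,-17.923) [heading=281, draw]
  RT 185: heading 281 -> 96
  -- iteration 4/6 --
  PD: pen down
  LT 142: heading 96 -> 238
  FD 11: (17.916,-17.923) -> (12.087,-27.252) [heading=238, draw]
  RT 185: heading 238 -> 53
  -- iteration 5/6 --
  PD: pen down
  LT 142: heading 53 -> 195
  FD 11: (12.087,-27.252) -> (1.462,-30.099) [heading=195, draw]
  RT 185: heading 195 -> 10
  -- iteration 6/6 --
  PD: pen down
  LT 142: heading 10 -> 152
  FD 11: (1.462,-30.099) -> (-8.251,-24.934) [heading=152, draw]
  RT 185: heading 152 -> 327
]
PD: pen down
LT 270: heading 327 -> 237
Final: pos=(-8.251,-24.934), heading=237, 6 segment(s) drawn
Waypoints (7 total):
(-4, -2)
(6.918, -0.659)
(15.817, -7.125)
(17.916, -17.923)
(12.087, -27.252)
(1.462, -30.099)
(-8.251, -24.934)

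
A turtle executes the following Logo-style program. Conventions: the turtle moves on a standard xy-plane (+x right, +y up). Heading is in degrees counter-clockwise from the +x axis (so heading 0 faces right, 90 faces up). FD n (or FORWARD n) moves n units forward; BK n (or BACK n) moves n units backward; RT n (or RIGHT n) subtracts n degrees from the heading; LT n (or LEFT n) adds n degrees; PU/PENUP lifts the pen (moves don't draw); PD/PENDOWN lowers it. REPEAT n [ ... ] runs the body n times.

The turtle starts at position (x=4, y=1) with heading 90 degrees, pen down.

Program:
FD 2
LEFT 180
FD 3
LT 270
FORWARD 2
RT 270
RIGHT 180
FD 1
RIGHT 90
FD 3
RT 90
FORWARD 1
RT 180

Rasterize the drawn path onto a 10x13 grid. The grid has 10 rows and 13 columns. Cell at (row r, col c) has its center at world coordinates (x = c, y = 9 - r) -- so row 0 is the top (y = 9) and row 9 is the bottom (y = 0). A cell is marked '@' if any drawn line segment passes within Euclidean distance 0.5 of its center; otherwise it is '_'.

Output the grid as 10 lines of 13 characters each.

Segment 0: (4,1) -> (4,3)
Segment 1: (4,3) -> (4,0)
Segment 2: (4,0) -> (2,0)
Segment 3: (2,0) -> (2,1)
Segment 4: (2,1) -> (5,1)
Segment 5: (5,1) -> (5,0)

Answer: _____________
_____________
_____________
_____________
_____________
_____________
____@________
____@________
__@@@@_______
__@@@@_______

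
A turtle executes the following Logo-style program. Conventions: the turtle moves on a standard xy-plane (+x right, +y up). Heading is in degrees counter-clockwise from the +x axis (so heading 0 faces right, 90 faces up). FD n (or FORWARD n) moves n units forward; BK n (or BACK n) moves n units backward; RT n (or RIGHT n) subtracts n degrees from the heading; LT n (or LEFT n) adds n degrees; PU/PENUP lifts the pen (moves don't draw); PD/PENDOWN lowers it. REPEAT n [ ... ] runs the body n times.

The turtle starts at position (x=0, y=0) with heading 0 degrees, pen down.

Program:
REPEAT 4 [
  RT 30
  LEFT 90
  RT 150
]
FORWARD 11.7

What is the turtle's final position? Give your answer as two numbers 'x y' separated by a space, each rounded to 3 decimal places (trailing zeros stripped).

Answer: 11.7 0

Derivation:
Executing turtle program step by step:
Start: pos=(0,0), heading=0, pen down
REPEAT 4 [
  -- iteration 1/4 --
  RT 30: heading 0 -> 330
  LT 90: heading 330 -> 60
  RT 150: heading 60 -> 270
  -- iteration 2/4 --
  RT 30: heading 270 -> 240
  LT 90: heading 240 -> 330
  RT 150: heading 330 -> 180
  -- iteration 3/4 --
  RT 30: heading 180 -> 150
  LT 90: heading 150 -> 240
  RT 150: heading 240 -> 90
  -- iteration 4/4 --
  RT 30: heading 90 -> 60
  LT 90: heading 60 -> 150
  RT 150: heading 150 -> 0
]
FD 11.7: (0,0) -> (11.7,0) [heading=0, draw]
Final: pos=(11.7,0), heading=0, 1 segment(s) drawn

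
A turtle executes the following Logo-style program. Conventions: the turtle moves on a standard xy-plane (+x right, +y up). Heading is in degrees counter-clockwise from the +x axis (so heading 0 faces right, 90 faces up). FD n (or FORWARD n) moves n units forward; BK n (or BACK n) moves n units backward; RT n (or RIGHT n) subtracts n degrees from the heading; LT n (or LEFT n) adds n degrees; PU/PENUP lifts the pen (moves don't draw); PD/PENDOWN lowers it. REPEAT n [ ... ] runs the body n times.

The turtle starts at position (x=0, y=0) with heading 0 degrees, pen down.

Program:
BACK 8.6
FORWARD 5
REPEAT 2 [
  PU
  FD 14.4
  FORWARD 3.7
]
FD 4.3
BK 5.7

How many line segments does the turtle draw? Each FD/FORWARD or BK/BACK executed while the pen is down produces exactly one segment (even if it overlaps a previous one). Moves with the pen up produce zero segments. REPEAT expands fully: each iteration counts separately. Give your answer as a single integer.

Answer: 2

Derivation:
Executing turtle program step by step:
Start: pos=(0,0), heading=0, pen down
BK 8.6: (0,0) -> (-8.6,0) [heading=0, draw]
FD 5: (-8.6,0) -> (-3.6,0) [heading=0, draw]
REPEAT 2 [
  -- iteration 1/2 --
  PU: pen up
  FD 14.4: (-3.6,0) -> (10.8,0) [heading=0, move]
  FD 3.7: (10.8,0) -> (14.5,0) [heading=0, move]
  -- iteration 2/2 --
  PU: pen up
  FD 14.4: (14.5,0) -> (28.9,0) [heading=0, move]
  FD 3.7: (28.9,0) -> (32.6,0) [heading=0, move]
]
FD 4.3: (32.6,0) -> (36.9,0) [heading=0, move]
BK 5.7: (36.9,0) -> (31.2,0) [heading=0, move]
Final: pos=(31.2,0), heading=0, 2 segment(s) drawn
Segments drawn: 2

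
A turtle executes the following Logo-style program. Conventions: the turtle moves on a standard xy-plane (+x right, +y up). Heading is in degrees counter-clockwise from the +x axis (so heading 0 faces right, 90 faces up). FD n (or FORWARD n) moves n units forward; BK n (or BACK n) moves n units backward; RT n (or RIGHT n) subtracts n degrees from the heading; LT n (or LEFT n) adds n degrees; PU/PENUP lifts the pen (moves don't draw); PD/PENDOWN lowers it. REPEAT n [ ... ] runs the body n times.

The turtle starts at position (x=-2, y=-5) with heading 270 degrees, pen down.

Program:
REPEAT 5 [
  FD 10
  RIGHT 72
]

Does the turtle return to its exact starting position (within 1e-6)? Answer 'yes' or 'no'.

Executing turtle program step by step:
Start: pos=(-2,-5), heading=270, pen down
REPEAT 5 [
  -- iteration 1/5 --
  FD 10: (-2,-5) -> (-2,-15) [heading=270, draw]
  RT 72: heading 270 -> 198
  -- iteration 2/5 --
  FD 10: (-2,-15) -> (-11.511,-18.09) [heading=198, draw]
  RT 72: heading 198 -> 126
  -- iteration 3/5 --
  FD 10: (-11.511,-18.09) -> (-17.388,-10) [heading=126, draw]
  RT 72: heading 126 -> 54
  -- iteration 4/5 --
  FD 10: (-17.388,-10) -> (-11.511,-1.91) [heading=54, draw]
  RT 72: heading 54 -> 342
  -- iteration 5/5 --
  FD 10: (-11.511,-1.91) -> (-2,-5) [heading=342, draw]
  RT 72: heading 342 -> 270
]
Final: pos=(-2,-5), heading=270, 5 segment(s) drawn

Start position: (-2, -5)
Final position: (-2, -5)
Distance = 0; < 1e-6 -> CLOSED

Answer: yes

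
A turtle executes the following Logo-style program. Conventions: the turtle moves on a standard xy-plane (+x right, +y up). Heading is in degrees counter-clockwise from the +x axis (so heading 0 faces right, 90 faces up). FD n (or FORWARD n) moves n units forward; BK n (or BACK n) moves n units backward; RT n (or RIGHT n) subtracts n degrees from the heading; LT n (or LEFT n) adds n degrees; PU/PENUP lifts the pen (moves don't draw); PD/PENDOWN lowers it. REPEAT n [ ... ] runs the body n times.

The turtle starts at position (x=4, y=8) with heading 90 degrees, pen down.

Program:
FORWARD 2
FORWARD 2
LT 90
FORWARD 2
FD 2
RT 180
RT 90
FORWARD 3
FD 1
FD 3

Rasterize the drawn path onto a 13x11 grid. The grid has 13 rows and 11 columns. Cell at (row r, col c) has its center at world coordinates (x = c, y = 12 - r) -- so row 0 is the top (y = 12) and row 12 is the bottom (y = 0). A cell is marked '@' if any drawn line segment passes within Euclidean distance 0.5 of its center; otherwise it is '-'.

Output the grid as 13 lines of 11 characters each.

Segment 0: (4,8) -> (4,10)
Segment 1: (4,10) -> (4,12)
Segment 2: (4,12) -> (2,12)
Segment 3: (2,12) -> (0,12)
Segment 4: (0,12) -> (0,9)
Segment 5: (0,9) -> (0,8)
Segment 6: (0,8) -> (0,5)

Answer: @@@@@------
@---@------
@---@------
@---@------
@---@------
@----------
@----------
@----------
-----------
-----------
-----------
-----------
-----------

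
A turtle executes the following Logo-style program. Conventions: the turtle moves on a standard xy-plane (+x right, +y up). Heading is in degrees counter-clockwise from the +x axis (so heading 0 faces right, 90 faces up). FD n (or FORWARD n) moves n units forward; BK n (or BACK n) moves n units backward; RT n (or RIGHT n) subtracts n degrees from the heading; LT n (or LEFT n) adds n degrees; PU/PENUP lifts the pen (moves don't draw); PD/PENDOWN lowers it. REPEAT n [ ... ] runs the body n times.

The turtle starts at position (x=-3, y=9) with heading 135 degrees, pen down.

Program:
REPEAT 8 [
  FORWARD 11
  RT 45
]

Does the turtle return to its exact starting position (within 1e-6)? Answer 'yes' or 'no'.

Answer: yes

Derivation:
Executing turtle program step by step:
Start: pos=(-3,9), heading=135, pen down
REPEAT 8 [
  -- iteration 1/8 --
  FD 11: (-3,9) -> (-10.778,16.778) [heading=135, draw]
  RT 45: heading 135 -> 90
  -- iteration 2/8 --
  FD 11: (-10.778,16.778) -> (-10.778,27.778) [heading=90, draw]
  RT 45: heading 90 -> 45
  -- iteration 3/8 --
  FD 11: (-10.778,27.778) -> (-3,35.556) [heading=45, draw]
  RT 45: heading 45 -> 0
  -- iteration 4/8 --
  FD 11: (-3,35.556) -> (8,35.556) [heading=0, draw]
  RT 45: heading 0 -> 315
  -- iteration 5/8 --
  FD 11: (8,35.556) -> (15.778,27.778) [heading=315, draw]
  RT 45: heading 315 -> 270
  -- iteration 6/8 --
  FD 11: (15.778,27.778) -> (15.778,16.778) [heading=270, draw]
  RT 45: heading 270 -> 225
  -- iteration 7/8 --
  FD 11: (15.778,16.778) -> (8,9) [heading=225, draw]
  RT 45: heading 225 -> 180
  -- iteration 8/8 --
  FD 11: (8,9) -> (-3,9) [heading=180, draw]
  RT 45: heading 180 -> 135
]
Final: pos=(-3,9), heading=135, 8 segment(s) drawn

Start position: (-3, 9)
Final position: (-3, 9)
Distance = 0; < 1e-6 -> CLOSED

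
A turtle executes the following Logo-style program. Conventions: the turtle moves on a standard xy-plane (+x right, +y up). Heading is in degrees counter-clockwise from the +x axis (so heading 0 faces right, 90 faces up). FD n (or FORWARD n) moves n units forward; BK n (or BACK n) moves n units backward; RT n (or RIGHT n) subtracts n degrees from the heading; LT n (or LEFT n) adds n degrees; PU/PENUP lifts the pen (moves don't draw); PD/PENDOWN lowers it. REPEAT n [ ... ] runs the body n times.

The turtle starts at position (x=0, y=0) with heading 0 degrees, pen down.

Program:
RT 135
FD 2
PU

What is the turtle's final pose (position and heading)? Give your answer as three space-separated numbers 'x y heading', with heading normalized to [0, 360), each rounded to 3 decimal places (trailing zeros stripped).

Answer: -1.414 -1.414 225

Derivation:
Executing turtle program step by step:
Start: pos=(0,0), heading=0, pen down
RT 135: heading 0 -> 225
FD 2: (0,0) -> (-1.414,-1.414) [heading=225, draw]
PU: pen up
Final: pos=(-1.414,-1.414), heading=225, 1 segment(s) drawn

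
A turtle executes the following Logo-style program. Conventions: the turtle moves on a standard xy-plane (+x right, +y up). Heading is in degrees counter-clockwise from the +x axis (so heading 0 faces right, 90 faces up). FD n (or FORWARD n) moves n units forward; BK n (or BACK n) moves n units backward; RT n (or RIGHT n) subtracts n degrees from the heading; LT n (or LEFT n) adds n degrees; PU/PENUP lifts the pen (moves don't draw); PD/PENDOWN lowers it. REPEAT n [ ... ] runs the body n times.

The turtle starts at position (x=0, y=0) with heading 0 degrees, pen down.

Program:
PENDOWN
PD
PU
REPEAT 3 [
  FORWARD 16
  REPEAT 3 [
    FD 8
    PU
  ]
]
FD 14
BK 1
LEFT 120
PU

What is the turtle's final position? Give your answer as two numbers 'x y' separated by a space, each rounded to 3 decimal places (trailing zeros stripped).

Executing turtle program step by step:
Start: pos=(0,0), heading=0, pen down
PD: pen down
PD: pen down
PU: pen up
REPEAT 3 [
  -- iteration 1/3 --
  FD 16: (0,0) -> (16,0) [heading=0, move]
  REPEAT 3 [
    -- iteration 1/3 --
    FD 8: (16,0) -> (24,0) [heading=0, move]
    PU: pen up
    -- iteration 2/3 --
    FD 8: (24,0) -> (32,0) [heading=0, move]
    PU: pen up
    -- iteration 3/3 --
    FD 8: (32,0) -> (40,0) [heading=0, move]
    PU: pen up
  ]
  -- iteration 2/3 --
  FD 16: (40,0) -> (56,0) [heading=0, move]
  REPEAT 3 [
    -- iteration 1/3 --
    FD 8: (56,0) -> (64,0) [heading=0, move]
    PU: pen up
    -- iteration 2/3 --
    FD 8: (64,0) -> (72,0) [heading=0, move]
    PU: pen up
    -- iteration 3/3 --
    FD 8: (72,0) -> (80,0) [heading=0, move]
    PU: pen up
  ]
  -- iteration 3/3 --
  FD 16: (80,0) -> (96,0) [heading=0, move]
  REPEAT 3 [
    -- iteration 1/3 --
    FD 8: (96,0) -> (104,0) [heading=0, move]
    PU: pen up
    -- iteration 2/3 --
    FD 8: (104,0) -> (112,0) [heading=0, move]
    PU: pen up
    -- iteration 3/3 --
    FD 8: (112,0) -> (120,0) [heading=0, move]
    PU: pen up
  ]
]
FD 14: (120,0) -> (134,0) [heading=0, move]
BK 1: (134,0) -> (133,0) [heading=0, move]
LT 120: heading 0 -> 120
PU: pen up
Final: pos=(133,0), heading=120, 0 segment(s) drawn

Answer: 133 0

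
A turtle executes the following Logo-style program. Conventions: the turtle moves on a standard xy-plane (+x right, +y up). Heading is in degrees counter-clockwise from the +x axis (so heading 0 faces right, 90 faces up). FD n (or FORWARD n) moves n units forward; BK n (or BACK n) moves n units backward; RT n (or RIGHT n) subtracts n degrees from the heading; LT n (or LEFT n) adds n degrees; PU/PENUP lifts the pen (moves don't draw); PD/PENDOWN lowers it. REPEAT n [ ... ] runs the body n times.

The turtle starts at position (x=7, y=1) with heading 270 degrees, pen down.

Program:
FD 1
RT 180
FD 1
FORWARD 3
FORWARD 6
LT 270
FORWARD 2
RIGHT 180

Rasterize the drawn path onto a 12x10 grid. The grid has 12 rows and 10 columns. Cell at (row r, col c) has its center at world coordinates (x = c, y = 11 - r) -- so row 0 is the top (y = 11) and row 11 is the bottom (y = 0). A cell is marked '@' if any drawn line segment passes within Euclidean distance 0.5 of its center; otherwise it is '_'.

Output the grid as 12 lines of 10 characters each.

Answer: __________
_______@@@
_______@__
_______@__
_______@__
_______@__
_______@__
_______@__
_______@__
_______@__
_______@__
_______@__

Derivation:
Segment 0: (7,1) -> (7,0)
Segment 1: (7,0) -> (7,1)
Segment 2: (7,1) -> (7,4)
Segment 3: (7,4) -> (7,10)
Segment 4: (7,10) -> (9,10)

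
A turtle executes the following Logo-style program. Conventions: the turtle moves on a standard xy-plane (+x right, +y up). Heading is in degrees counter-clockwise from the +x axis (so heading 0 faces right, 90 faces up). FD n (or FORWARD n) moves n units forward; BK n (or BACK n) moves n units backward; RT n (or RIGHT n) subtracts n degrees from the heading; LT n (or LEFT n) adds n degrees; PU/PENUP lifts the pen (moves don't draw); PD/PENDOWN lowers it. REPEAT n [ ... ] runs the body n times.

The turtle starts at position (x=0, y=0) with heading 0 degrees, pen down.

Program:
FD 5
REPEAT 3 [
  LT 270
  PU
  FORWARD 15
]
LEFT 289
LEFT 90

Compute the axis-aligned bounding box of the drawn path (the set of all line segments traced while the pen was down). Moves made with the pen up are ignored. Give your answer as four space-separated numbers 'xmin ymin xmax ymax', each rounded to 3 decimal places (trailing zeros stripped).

Answer: 0 0 5 0

Derivation:
Executing turtle program step by step:
Start: pos=(0,0), heading=0, pen down
FD 5: (0,0) -> (5,0) [heading=0, draw]
REPEAT 3 [
  -- iteration 1/3 --
  LT 270: heading 0 -> 270
  PU: pen up
  FD 15: (5,0) -> (5,-15) [heading=270, move]
  -- iteration 2/3 --
  LT 270: heading 270 -> 180
  PU: pen up
  FD 15: (5,-15) -> (-10,-15) [heading=180, move]
  -- iteration 3/3 --
  LT 270: heading 180 -> 90
  PU: pen up
  FD 15: (-10,-15) -> (-10,0) [heading=90, move]
]
LT 289: heading 90 -> 19
LT 90: heading 19 -> 109
Final: pos=(-10,0), heading=109, 1 segment(s) drawn

Segment endpoints: x in {0, 5}, y in {0}
xmin=0, ymin=0, xmax=5, ymax=0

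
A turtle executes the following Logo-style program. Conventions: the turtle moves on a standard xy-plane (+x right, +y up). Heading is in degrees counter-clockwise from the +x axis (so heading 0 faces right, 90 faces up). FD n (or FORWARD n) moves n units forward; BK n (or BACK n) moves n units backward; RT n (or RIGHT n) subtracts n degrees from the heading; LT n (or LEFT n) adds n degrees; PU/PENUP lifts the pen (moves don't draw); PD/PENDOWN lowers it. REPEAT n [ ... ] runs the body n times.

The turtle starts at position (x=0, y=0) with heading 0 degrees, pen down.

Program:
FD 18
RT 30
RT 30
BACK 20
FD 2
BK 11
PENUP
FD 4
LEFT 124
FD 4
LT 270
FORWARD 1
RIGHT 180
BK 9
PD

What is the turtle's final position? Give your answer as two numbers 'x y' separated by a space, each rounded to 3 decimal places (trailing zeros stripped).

Executing turtle program step by step:
Start: pos=(0,0), heading=0, pen down
FD 18: (0,0) -> (18,0) [heading=0, draw]
RT 30: heading 0 -> 330
RT 30: heading 330 -> 300
BK 20: (18,0) -> (8,17.321) [heading=300, draw]
FD 2: (8,17.321) -> (9,15.588) [heading=300, draw]
BK 11: (9,15.588) -> (3.5,25.115) [heading=300, draw]
PU: pen up
FD 4: (3.5,25.115) -> (5.5,21.651) [heading=300, move]
LT 124: heading 300 -> 64
FD 4: (5.5,21.651) -> (7.253,25.246) [heading=64, move]
LT 270: heading 64 -> 334
FD 1: (7.253,25.246) -> (8.152,24.807) [heading=334, move]
RT 180: heading 334 -> 154
BK 9: (8.152,24.807) -> (16.241,20.862) [heading=154, move]
PD: pen down
Final: pos=(16.241,20.862), heading=154, 4 segment(s) drawn

Answer: 16.241 20.862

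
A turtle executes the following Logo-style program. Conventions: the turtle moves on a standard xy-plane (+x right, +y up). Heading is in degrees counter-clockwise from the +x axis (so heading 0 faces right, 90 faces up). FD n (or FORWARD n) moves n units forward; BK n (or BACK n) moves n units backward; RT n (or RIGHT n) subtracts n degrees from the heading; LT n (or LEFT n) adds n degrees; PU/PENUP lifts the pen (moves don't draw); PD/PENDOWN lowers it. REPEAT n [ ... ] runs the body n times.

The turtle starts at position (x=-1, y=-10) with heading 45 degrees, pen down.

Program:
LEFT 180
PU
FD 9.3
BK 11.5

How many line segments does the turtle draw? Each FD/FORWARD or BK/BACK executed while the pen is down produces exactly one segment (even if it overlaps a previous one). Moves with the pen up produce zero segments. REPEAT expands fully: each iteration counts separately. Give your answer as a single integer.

Executing turtle program step by step:
Start: pos=(-1,-10), heading=45, pen down
LT 180: heading 45 -> 225
PU: pen up
FD 9.3: (-1,-10) -> (-7.576,-16.576) [heading=225, move]
BK 11.5: (-7.576,-16.576) -> (0.556,-8.444) [heading=225, move]
Final: pos=(0.556,-8.444), heading=225, 0 segment(s) drawn
Segments drawn: 0

Answer: 0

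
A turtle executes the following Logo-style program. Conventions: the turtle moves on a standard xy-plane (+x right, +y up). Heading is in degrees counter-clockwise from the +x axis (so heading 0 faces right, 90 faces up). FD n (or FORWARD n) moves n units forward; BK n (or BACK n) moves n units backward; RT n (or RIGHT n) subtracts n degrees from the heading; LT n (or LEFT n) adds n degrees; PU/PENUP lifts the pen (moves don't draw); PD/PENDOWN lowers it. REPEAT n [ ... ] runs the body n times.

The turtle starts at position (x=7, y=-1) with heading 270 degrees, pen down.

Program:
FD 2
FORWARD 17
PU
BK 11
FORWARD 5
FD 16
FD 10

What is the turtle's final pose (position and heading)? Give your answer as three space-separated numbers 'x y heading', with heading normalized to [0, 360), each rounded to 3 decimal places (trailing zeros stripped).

Answer: 7 -40 270

Derivation:
Executing turtle program step by step:
Start: pos=(7,-1), heading=270, pen down
FD 2: (7,-1) -> (7,-3) [heading=270, draw]
FD 17: (7,-3) -> (7,-20) [heading=270, draw]
PU: pen up
BK 11: (7,-20) -> (7,-9) [heading=270, move]
FD 5: (7,-9) -> (7,-14) [heading=270, move]
FD 16: (7,-14) -> (7,-30) [heading=270, move]
FD 10: (7,-30) -> (7,-40) [heading=270, move]
Final: pos=(7,-40), heading=270, 2 segment(s) drawn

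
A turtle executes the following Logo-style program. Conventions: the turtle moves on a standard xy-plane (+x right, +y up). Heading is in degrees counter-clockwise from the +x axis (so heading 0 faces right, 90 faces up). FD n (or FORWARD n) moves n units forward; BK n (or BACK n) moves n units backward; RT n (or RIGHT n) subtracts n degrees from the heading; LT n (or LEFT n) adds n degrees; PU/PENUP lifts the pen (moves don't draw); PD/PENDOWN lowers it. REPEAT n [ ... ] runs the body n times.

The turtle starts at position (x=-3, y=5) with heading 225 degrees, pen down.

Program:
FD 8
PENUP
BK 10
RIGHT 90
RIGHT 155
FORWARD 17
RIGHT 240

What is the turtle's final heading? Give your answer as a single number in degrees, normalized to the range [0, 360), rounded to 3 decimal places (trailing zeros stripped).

Answer: 100

Derivation:
Executing turtle program step by step:
Start: pos=(-3,5), heading=225, pen down
FD 8: (-3,5) -> (-8.657,-0.657) [heading=225, draw]
PU: pen up
BK 10: (-8.657,-0.657) -> (-1.586,6.414) [heading=225, move]
RT 90: heading 225 -> 135
RT 155: heading 135 -> 340
FD 17: (-1.586,6.414) -> (14.389,0.6) [heading=340, move]
RT 240: heading 340 -> 100
Final: pos=(14.389,0.6), heading=100, 1 segment(s) drawn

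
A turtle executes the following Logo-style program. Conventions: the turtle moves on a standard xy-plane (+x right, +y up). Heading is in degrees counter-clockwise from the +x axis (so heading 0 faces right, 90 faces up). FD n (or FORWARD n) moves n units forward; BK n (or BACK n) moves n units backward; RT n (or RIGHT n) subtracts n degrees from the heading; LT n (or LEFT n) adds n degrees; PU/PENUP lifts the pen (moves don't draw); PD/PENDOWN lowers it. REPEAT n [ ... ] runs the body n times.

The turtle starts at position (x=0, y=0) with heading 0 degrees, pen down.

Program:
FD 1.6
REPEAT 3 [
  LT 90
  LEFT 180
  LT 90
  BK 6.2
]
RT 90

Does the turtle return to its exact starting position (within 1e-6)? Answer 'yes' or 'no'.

Answer: no

Derivation:
Executing turtle program step by step:
Start: pos=(0,0), heading=0, pen down
FD 1.6: (0,0) -> (1.6,0) [heading=0, draw]
REPEAT 3 [
  -- iteration 1/3 --
  LT 90: heading 0 -> 90
  LT 180: heading 90 -> 270
  LT 90: heading 270 -> 0
  BK 6.2: (1.6,0) -> (-4.6,0) [heading=0, draw]
  -- iteration 2/3 --
  LT 90: heading 0 -> 90
  LT 180: heading 90 -> 270
  LT 90: heading 270 -> 0
  BK 6.2: (-4.6,0) -> (-10.8,0) [heading=0, draw]
  -- iteration 3/3 --
  LT 90: heading 0 -> 90
  LT 180: heading 90 -> 270
  LT 90: heading 270 -> 0
  BK 6.2: (-10.8,0) -> (-17,0) [heading=0, draw]
]
RT 90: heading 0 -> 270
Final: pos=(-17,0), heading=270, 4 segment(s) drawn

Start position: (0, 0)
Final position: (-17, 0)
Distance = 17; >= 1e-6 -> NOT closed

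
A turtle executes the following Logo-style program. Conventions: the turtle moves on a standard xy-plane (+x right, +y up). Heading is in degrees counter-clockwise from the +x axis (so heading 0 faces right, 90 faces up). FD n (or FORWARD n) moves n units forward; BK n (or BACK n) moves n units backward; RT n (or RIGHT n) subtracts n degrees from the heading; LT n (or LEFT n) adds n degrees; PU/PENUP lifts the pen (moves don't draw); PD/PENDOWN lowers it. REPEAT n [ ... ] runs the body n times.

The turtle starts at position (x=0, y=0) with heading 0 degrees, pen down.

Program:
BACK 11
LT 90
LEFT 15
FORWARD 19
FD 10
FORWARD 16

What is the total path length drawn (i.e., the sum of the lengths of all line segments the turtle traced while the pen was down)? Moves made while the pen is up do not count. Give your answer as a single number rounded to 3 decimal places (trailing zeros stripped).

Answer: 56

Derivation:
Executing turtle program step by step:
Start: pos=(0,0), heading=0, pen down
BK 11: (0,0) -> (-11,0) [heading=0, draw]
LT 90: heading 0 -> 90
LT 15: heading 90 -> 105
FD 19: (-11,0) -> (-15.918,18.353) [heading=105, draw]
FD 10: (-15.918,18.353) -> (-18.506,28.012) [heading=105, draw]
FD 16: (-18.506,28.012) -> (-22.647,43.467) [heading=105, draw]
Final: pos=(-22.647,43.467), heading=105, 4 segment(s) drawn

Segment lengths:
  seg 1: (0,0) -> (-11,0), length = 11
  seg 2: (-11,0) -> (-15.918,18.353), length = 19
  seg 3: (-15.918,18.353) -> (-18.506,28.012), length = 10
  seg 4: (-18.506,28.012) -> (-22.647,43.467), length = 16
Total = 56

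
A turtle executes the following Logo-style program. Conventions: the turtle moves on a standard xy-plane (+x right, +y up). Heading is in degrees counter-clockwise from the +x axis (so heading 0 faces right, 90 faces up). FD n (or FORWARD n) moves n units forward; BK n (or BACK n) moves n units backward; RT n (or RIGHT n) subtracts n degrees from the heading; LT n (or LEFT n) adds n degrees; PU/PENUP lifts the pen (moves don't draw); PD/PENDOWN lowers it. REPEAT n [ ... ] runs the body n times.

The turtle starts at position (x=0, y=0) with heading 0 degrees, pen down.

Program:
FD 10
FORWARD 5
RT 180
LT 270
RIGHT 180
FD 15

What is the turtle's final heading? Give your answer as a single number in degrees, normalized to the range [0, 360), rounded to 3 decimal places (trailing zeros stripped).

Answer: 270

Derivation:
Executing turtle program step by step:
Start: pos=(0,0), heading=0, pen down
FD 10: (0,0) -> (10,0) [heading=0, draw]
FD 5: (10,0) -> (15,0) [heading=0, draw]
RT 180: heading 0 -> 180
LT 270: heading 180 -> 90
RT 180: heading 90 -> 270
FD 15: (15,0) -> (15,-15) [heading=270, draw]
Final: pos=(15,-15), heading=270, 3 segment(s) drawn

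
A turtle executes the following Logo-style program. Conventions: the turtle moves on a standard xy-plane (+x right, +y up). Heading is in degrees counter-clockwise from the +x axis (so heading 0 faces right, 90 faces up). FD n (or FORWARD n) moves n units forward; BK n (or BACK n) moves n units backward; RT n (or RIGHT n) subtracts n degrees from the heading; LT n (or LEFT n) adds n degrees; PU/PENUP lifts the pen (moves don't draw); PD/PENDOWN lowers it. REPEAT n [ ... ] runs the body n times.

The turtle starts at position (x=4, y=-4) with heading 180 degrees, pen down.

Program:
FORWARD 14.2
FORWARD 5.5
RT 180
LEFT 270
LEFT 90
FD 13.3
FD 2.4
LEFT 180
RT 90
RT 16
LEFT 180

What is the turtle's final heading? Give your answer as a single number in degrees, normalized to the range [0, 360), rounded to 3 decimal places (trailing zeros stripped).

Executing turtle program step by step:
Start: pos=(4,-4), heading=180, pen down
FD 14.2: (4,-4) -> (-10.2,-4) [heading=180, draw]
FD 5.5: (-10.2,-4) -> (-15.7,-4) [heading=180, draw]
RT 180: heading 180 -> 0
LT 270: heading 0 -> 270
LT 90: heading 270 -> 0
FD 13.3: (-15.7,-4) -> (-2.4,-4) [heading=0, draw]
FD 2.4: (-2.4,-4) -> (0,-4) [heading=0, draw]
LT 180: heading 0 -> 180
RT 90: heading 180 -> 90
RT 16: heading 90 -> 74
LT 180: heading 74 -> 254
Final: pos=(0,-4), heading=254, 4 segment(s) drawn

Answer: 254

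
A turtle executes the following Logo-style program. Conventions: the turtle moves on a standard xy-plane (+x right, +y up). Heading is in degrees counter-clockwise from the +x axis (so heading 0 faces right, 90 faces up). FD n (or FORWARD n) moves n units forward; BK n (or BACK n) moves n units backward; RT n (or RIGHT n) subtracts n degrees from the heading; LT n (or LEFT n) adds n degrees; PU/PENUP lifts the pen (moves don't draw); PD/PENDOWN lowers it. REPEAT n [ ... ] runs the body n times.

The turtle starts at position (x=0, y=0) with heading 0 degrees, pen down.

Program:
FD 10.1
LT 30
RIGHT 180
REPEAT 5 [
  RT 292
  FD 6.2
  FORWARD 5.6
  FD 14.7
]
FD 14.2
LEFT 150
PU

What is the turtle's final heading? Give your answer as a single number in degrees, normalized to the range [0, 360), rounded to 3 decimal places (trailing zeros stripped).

Answer: 340

Derivation:
Executing turtle program step by step:
Start: pos=(0,0), heading=0, pen down
FD 10.1: (0,0) -> (10.1,0) [heading=0, draw]
LT 30: heading 0 -> 30
RT 180: heading 30 -> 210
REPEAT 5 [
  -- iteration 1/5 --
  RT 292: heading 210 -> 278
  FD 6.2: (10.1,0) -> (10.963,-6.14) [heading=278, draw]
  FD 5.6: (10.963,-6.14) -> (11.742,-11.685) [heading=278, draw]
  FD 14.7: (11.742,-11.685) -> (13.788,-26.242) [heading=278, draw]
  -- iteration 2/5 --
  RT 292: heading 278 -> 346
  FD 6.2: (13.788,-26.242) -> (19.804,-27.742) [heading=346, draw]
  FD 5.6: (19.804,-27.742) -> (25.238,-29.097) [heading=346, draw]
  FD 14.7: (25.238,-29.097) -> (39.501,-32.653) [heading=346, draw]
  -- iteration 3/5 --
  RT 292: heading 346 -> 54
  FD 6.2: (39.501,-32.653) -> (43.145,-27.637) [heading=54, draw]
  FD 5.6: (43.145,-27.637) -> (46.437,-23.107) [heading=54, draw]
  FD 14.7: (46.437,-23.107) -> (55.077,-11.214) [heading=54, draw]
  -- iteration 4/5 --
  RT 292: heading 54 -> 122
  FD 6.2: (55.077,-11.214) -> (51.792,-5.956) [heading=122, draw]
  FD 5.6: (51.792,-5.956) -> (48.824,-1.207) [heading=122, draw]
  FD 14.7: (48.824,-1.207) -> (41.034,11.259) [heading=122, draw]
  -- iteration 5/5 --
  RT 292: heading 122 -> 190
  FD 6.2: (41.034,11.259) -> (34.929,10.183) [heading=190, draw]
  FD 5.6: (34.929,10.183) -> (29.414,9.21) [heading=190, draw]
  FD 14.7: (29.414,9.21) -> (14.937,6.658) [heading=190, draw]
]
FD 14.2: (14.937,6.658) -> (0.953,4.192) [heading=190, draw]
LT 150: heading 190 -> 340
PU: pen up
Final: pos=(0.953,4.192), heading=340, 17 segment(s) drawn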